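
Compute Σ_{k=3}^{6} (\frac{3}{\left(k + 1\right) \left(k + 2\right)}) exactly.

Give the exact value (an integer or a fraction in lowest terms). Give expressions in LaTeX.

r(k) = (k + 1)/(k + 3) after simplifying.
Take A(k)=k + 1, B(k)=k + 3, C(k)=1.
Solve (k + 1)·f(k+1) − (k + 2)·f(k) = 1.
Degrees (1,1,0) ⇒ d ≤ 1.
Coefficient equations give f(k) = k.
Get s_k = R·t_k = 3*k/(k + 1) with R(k) = B(k−1)f(k)/C(k) = k*(k + 2).
Δs = 3/(k**2 + 3*k + 2), as required.
Telescoping: Σ = s_(7) − s_(3) = 21/8 − (9/4) = 3/8.

Σ = 3/8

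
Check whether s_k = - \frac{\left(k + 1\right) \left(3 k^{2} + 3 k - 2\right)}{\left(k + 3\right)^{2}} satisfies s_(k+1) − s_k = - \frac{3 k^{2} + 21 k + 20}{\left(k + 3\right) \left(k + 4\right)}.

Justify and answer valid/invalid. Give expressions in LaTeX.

Invalid: residual \frac{2 \left(15 k^{2} + 73 k + 68\right)}{k^{4} + 14 k^{3} + 73 k^{2} + 168 k + 144} ≠ 0.

s_(k+1) = -(k + 2)*(3*k + 3*(k + 1)**2 + 1)/(k + 4)**2
s_(k+1) − s_k = (-3*k**4 - 42*k**3 - 173*k**2 - 246*k - 104)/(k**4 + 14*k**3 + 73*k**2 + 168*k + 144)
(s_(k+1) − s_k) − t_k = 2*(15*k**2 + 73*k + 68)/(k**4 + 14*k**3 + 73*k**2 + 168*k + 144)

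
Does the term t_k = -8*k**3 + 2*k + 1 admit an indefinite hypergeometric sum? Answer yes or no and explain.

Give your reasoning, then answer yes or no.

Yes. s_k = k**2*(-2*k**2 + 4*k - 1).

The ratio is (2*k - 8*(k + 1)**3 + 3)/(-8*k**3 + 2*k + 1).
So A=1 and B=1, with C=k**3 - k/4 - 1/8.
Key eq: (1)·f(k+1) = (1)·f(k) + (k**3 - k/4 - 1/8).
deg f ≤ 4 (via 0,0,3).
Match coefficients ⇒ f(k) = k**2*(2*k**2 - 4*k + 1)/8.
Certificate R = B(k−1)f/C = k**2*(2*k**2 - 4*k + 1)/(8*k**3 - 2*k - 1) gives s_k = k**2*(-2*k**2 + 4*k - 1).
s_(k+1) − s_k = -8*k**3 + 2*k + 1 = t_k.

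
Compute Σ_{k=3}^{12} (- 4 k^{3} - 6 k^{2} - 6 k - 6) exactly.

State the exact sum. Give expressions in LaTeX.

r(k) = (2*k**3 + 9*k**2 + 15*k + 11)/(2*k**3 + 3*k**2 + 3*k + 3) after simplifying.
A = 1, B = 1, C = k**3 + 3*k**2/2 + 3*k/2 + 3/2.
Set up (1)·f(k+1) − (1)·f(k) − (k**3 + 3*k**2/2 + 3*k/2 + 3/2) = 0.
deg f ≤ 4 (via 0,0,3).
A polynomial solution: f(k) = k*(k**3 + k + 4)/4.
Get s_k = R·t_k = k*(-k**3 - k - 4) with R(k) = B(k−1)f(k)/C(k) = k*(k**3 + k + 4)/(2*(2*k**3 + 3*k**2 + 3*k + 3)).
Δs = -4*k**3 - 6*k**2 - 6*k - 6, as required.
Sum = s_(13) − s_(3); s_(13) = -28782, s_(3) = -102 ⇒ -28680.

Σ = -28680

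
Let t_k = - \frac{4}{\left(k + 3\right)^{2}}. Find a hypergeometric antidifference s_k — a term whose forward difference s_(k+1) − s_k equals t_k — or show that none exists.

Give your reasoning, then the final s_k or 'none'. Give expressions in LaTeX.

not Gosper-summable; s_k does not exist

r(k) = (k + 3)**2/(k + 4)**2 after simplifying.
Gosper form: A/B · C(k+1)/C(k) with A=k**2 + 6*k + 9, B=k**2 + 8*k + 16, C=1.
Need (k**2 + 6*k + 9)·f(k+1) − (k**2 + 6*k + 9)·f(k) = 1.
From deg A=2, deg B=2, deg C=0: d=0.
Put f(k) = c0: A·f(k+1) − B(k−1)·f(k) − C = -1; need -1 = 0 — inconsistent ⇒ no f, not summable.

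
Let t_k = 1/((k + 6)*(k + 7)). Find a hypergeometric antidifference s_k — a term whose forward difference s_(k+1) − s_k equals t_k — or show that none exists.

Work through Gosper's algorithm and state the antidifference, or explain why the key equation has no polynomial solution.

s_k = k/(6*(k + 6))

The ratio is (k + 6)/(k + 8).
Take A(k)=k + 6, B(k)=k + 8, C(k)=1.
Solve (k + 6)·f(k+1) − (k + 7)·f(k) = 1.
deg f ≤ 1 (via 1,1,0).
Coefficient equations give f(k) = k/6.
Certificate R = B(k−1)f/C = k*(k + 7)/6 gives s_k = k/(6*(k + 6)).
Verify: 1/(k**2 + 13*k + 42) matches t_k.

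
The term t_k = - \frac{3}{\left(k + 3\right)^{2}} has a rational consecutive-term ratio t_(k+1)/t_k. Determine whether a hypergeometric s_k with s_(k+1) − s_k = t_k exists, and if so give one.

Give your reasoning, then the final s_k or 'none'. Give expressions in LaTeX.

none (Gosper's algorithm certifies no s_k)

r(k) = (k + 3)**2/(k + 4)**2 after simplifying.
So A=k**2 + 6*k + 9 and B=k**2 + 8*k + 16, with C=1.
Key eq: (k**2 + 6*k + 9)·f(k+1) = (k**2 + 6*k + 9)·f(k) + (1).
From deg A=2, deg B=2, deg C=0: d=0.
Generic f = c0 gives residual -1; -1 = 0 cannot hold, so t_k is not Gosper-summable.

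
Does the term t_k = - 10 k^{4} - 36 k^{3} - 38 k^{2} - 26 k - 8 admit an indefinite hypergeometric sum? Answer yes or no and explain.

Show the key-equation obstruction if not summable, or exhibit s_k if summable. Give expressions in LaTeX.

Yes. s_k = k \left(- 2 k^{4} - 4 k^{3} + 2 k^{2} - 3 k - 1\right).

t_(k+1)/t_k = (5*k**4 + 38*k**3 + 103*k**2 + 125*k + 59)/(5*k**4 + 18*k**3 + 19*k**2 + 13*k + 4).
Take A(k)=1, B(k)=1, C(k)=k**4 + 18*k**3/5 + 19*k**2/5 + 13*k/5 + 4/5.
Solve (1)·f(k+1) − (1)·f(k) = k**4 + 18*k**3/5 + 19*k**2/5 + 13*k/5 + 4/5.
Bound: deg f ≤ 5.
Solving with deg f ≤ 5: f(k) = k*(2*k**4 + 4*k**3 - 2*k**2 + 3*k + 1)/10.
Get s_k = R·t_k = k*(-2*k**4 - 4*k**3 + 2*k**2 - 3*k - 1) with R(k) = B(k−1)f(k)/C(k) = k*(2*k**4 + 4*k**3 - 2*k**2 + 3*k + 1)/(2*(5*k**4 + 18*k**3 + 19*k**2 + 13*k + 4)).
s_(k+1) − s_k = -10*k**4 - 36*k**3 - 38*k**2 - 26*k - 8 = t_k.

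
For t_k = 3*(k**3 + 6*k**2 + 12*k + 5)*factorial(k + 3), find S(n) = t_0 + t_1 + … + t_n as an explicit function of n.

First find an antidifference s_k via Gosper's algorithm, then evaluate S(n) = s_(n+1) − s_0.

S(n) = 3*n**2*factorial(n + 4) + 9*n*factorial(n + 4) + 3*factorial(n + 4) + 18

Compute t_(k+1)/t_k: get (k**4 + 13*k**3 + 63*k**2 + 132*k + 96)/(k**3 + 6*k**2 + 12*k + 5).
Factor: A=k + 4; B=1; C=k**3 + 6*k**2 + 12*k + 5.
Need (k + 4)·f(k+1) − (1)·f(k) = k**3 + 6*k**2 + 12*k + 5.
Degrees (1,0,3) ⇒ d ≤ 2.
Match coefficients ⇒ f(k) = k**2 + k - 1.
Certificate R = B(k−1)f/C = (k**2 + k - 1)/(k**3 + 6*k**2 + 12*k + 5) gives s_k = 3*(k**2 + k - 1)*factorial(k + 3).
s_(k+1) − s_k = 3*(k**3 + 6*k**2 + 12*k + 5)*factorial(k + 3) = t_k.
Σ_(k=0)^n t_k = s_(n+1) − s_(0) = (3*(n**2 + 3*n + 1)*factorial(n + 4)) − (-18), i.e. 3*n**2*factorial(n + 4) + 9*n*factorial(n + 4) + 3*factorial(n + 4) + 18.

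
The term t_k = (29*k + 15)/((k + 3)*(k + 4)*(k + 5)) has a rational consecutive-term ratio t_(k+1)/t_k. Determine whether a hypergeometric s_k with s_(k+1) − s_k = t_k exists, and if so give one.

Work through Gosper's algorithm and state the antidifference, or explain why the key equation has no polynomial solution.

s_k = k*(17*k + 3)/(4*(k + 3)*(k + 4))

r(k) = (k + 3)*(29*k + 44)/((k + 6)*(29*k + 15)) after simplifying.
Normal form (A,B,C) = (k + 3, k + 6, k + 15/29).
Solve (k + 3)·f(k+1) − (k + 5)·f(k) = k + 15/29.
deg f ≤ 2 (via 1,1,1).
Coefficient equations give f(k) = k*(17*k + 3)/116.
Get s_k = R·t_k = k*(17*k + 3)/(4*(k + 3)*(k + 4)) with R(k) = B(k−1)f(k)/C(k) = k*(k + 5)*(17*k + 3)/(4*(29*k + 15)).
Verify: (29*k + 15)/(k**3 + 12*k**2 + 47*k + 60) matches t_k.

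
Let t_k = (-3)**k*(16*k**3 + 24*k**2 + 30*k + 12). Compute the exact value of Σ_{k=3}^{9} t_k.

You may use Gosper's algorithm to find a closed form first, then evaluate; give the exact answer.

t_(k+1)/t_k = 3*(-8*k**3 - 36*k**2 - 63*k - 41)/(8*k**3 + 12*k**2 + 15*k + 6).
Take A(k)=-3, B(k)=1, C(k)=k**3 + 3*k**2/2 + 15*k/8 + 3/4.
Set up (-3)·f(k+1) − (1)·f(k) − (k**3 + 3*k**2/2 + 15*k/8 + 3/4) = 0.
Degrees (0,0,3) ⇒ d ≤ 3.
Solve for f: f(k) = -k*(4*k**2 - 3*k + 3)/16 (degree 3 ≤ 3).
Then R = B(k−1)f/C = -k*(4*k**2 - 3*k + 3)/(2*(8*k**3 + 12*k**2 + 15*k + 6)), so s_k = R(k)·t_k = (-3)**k*k*(-4*k**2 + 3*k - 3).
Verify: (-3)**k*(16*k**3 + 24*k**2 + 30*k + 12) matches t_k.
Telescoping: Σ = s_(10) − s_(3) = -220252770 − (2430) = -220255200.

Σ = -220255200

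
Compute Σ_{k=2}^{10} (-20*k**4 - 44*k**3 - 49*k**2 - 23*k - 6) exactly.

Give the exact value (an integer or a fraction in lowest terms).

Ratio r(k) = (20*k**4 + 124*k**3 + 301*k**2 + 333*k + 142)/(20*k**4 + 44*k**3 + 49*k**2 + 23*k + 6).
Normal form (A,B,C) = (1, 1, k**4 + 11*k**3/5 + 49*k**2/20 + 23*k/20 + 3/10).
f must satisfy (1)·f(k+1) − (1)·f(k) = k**4 + 11*k**3/5 + 49*k**2/20 + 23*k/20 + 3/10.
Bound: deg f ≤ 5.
A polynomial solution: f(k) = k*(4*k**4 + k**3 + k**2 - 2*k + 2)/20.
Then R = B(k−1)f/C = k*(4*k**4 + k**3 + k**2 - 2*k + 2)/(20*k**4 + 44*k**3 + 49*k**2 + 23*k + 6), so s_k = R(k)·t_k = k*(-4*k**4 - k**3 - k**2 + 2*k - 2).
Verify: -20*k**4 - 44*k**3 - 49*k**2 - 23*k - 6 matches t_k.
Telescoping: Σ = s_(11) − s_(2) = -659956 − (-148) = -659808.

Σ = -659808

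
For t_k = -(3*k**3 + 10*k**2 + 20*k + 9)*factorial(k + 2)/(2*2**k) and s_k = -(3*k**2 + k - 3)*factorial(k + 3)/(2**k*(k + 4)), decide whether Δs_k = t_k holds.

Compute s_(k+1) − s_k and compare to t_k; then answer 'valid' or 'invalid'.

s_(k+1) = -(3*k**2 + 7*k + 1)*factorial(k + 4)/(2*2**k*(k + 5))
s_(k+1) − s_k = -(3*k**4 + 25*k**3 + 73*k**2 + 116*k + 46)*factorial(k + 3)/(2*2**k*(k + 4)*(k + 5))
(s_(k+1) − s_k) − t_k = (3*k**4 + 22*k**3 + 54*k**2 + 87*k + 42)*factorial(k + 2)/(2*2**k*(k + 4)*(k + 5))

Invalid: residual (3*k**4 + 22*k**3 + 54*k**2 + 87*k + 42)*factorial(k + 2)/(2*2**k*(k + 4)*(k + 5)) ≠ 0.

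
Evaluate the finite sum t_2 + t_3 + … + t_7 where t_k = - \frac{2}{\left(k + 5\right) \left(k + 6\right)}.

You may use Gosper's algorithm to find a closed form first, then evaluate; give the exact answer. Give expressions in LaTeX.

r(k) = (k + 5)/(k + 7) after simplifying.
Gosper form: A/B · C(k+1)/C(k) with A=k + 5, B=k + 7, C=1.
Set up (k + 5)·f(k+1) − (k + 6)·f(k) − (1) = 0.
From deg A=1, deg B=1, deg C=0: d=1.
Coefficient equations give f(k) = k/5.
So s_k = (B(k−1)f/C)·t_k = (k*(k + 6)/5)·t_k = -2*k/(5*k + 25).
s_(k+1) − s_k = -2/(k**2 + 11*k + 30) = t_k.
Σ_(k=2)^(7) t_k = s_(8) − s_(2) = -16/65 − (-4/35) = -12/91.

Σ = -12/91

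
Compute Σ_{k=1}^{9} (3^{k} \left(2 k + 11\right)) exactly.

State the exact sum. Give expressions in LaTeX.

Σ = 826671

Compute t_(k+1)/t_k: get 3*(2*k + 13)/(2*k + 11).
A = 3, B = 1, C = k + 11/2.
f must satisfy (3)·f(k+1) − (1)·f(k) = k + 11/2.
d = 1 from the (0,0,1) case.
Match coefficients ⇒ f(k) = (k + 4)/2.
Then R = B(k−1)f/C = (k + 4)/(2*k + 11), so s_k = R(k)·t_k = 3**k*(k + 4).
Check: Δs_k = 3**k*(2*k + 11). ✓
Telescoping: Σ = s_(10) − s_(1) = 826686 − (15) = 826671.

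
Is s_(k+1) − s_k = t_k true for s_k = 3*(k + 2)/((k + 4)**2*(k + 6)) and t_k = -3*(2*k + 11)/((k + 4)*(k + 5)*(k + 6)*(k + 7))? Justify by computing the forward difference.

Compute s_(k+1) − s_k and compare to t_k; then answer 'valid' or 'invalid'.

s_(k+1) = 3*(k + 3)/((k + 5)**2*(k + 7))
s_(k+1) − s_k = 3*(-(k + 2)*(k + 5)**2*(k + 7) + (k + 3)*(k + 4)**2*(k + 6))/((k + 4)**2*(k + 5)**2*(k + 6)*(k + 7))
(s_(k+1) − s_k) − t_k = 6*(3*k**2 + 31*k + 79)/(k**6 + 31*k**5 + 397*k**4 + 2689*k**3 + 10162*k**2 + 20320*k + 16800)

Invalid: residual 6*(3*k**2 + 31*k + 79)/(k**6 + 31*k**5 + 397*k**4 + 2689*k**3 + 10162*k**2 + 20320*k + 16800) ≠ 0.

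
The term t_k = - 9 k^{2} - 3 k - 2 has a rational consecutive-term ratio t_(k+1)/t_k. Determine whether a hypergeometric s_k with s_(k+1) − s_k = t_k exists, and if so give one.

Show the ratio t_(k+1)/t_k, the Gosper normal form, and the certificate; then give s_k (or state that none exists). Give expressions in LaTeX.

s_k = k \left(- 3 k^{2} + 3 k - 2\right)

t_(k+1)/t_k = (9*k**2 + 21*k + 14)/(9*k**2 + 3*k + 2).
Gosper form: A/B · C(k+1)/C(k) with A=1, B=1, C=k**2 + k/3 + 2/9.
f must satisfy (1)·f(k+1) − (1)·f(k) = k**2 + k/3 + 2/9.
d = 3 from the (0,0,2) case.
Coefficient equations give f(k) = k*(3*k**2 - 3*k + 2)/9.
So s_k = (B(k−1)f/C)·t_k = (k*(3*k**2 - 3*k + 2)/(9*k**2 + 3*k + 2))·t_k = k*(-3*k**2 + 3*k - 2).
Verify: -9*k**2 - 3*k - 2 matches t_k.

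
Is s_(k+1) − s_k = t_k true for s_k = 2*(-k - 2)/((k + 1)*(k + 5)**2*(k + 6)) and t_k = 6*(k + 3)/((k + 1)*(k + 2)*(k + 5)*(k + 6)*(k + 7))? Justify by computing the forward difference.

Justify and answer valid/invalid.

s_(k+1) = 2*(-k - 3)/((k + 2)*(k + 6)**2*(k + 7))
s_(k+1) − s_k = 2*(-(k + 1)*(k + 3)*(k + 5)**2 + (k + 2)**2*(k + 6)*(k + 7))/((k + 1)*(k + 2)*(k + 5)**2*(k + 6)**2*(k + 7))
(s_(k+1) − s_k) − t_k = 6*(-4*k**2 - 33*k - 59)/(k**7 + 32*k**6 + 424*k**5 + 2990*k**4 + 11971*k**3 + 26714*k**2 + 29940*k + 12600)

Invalid: residual 6*(-4*k**2 - 33*k - 59)/(k**7 + 32*k**6 + 424*k**5 + 2990*k**4 + 11971*k**3 + 26714*k**2 + 29940*k + 12600) ≠ 0.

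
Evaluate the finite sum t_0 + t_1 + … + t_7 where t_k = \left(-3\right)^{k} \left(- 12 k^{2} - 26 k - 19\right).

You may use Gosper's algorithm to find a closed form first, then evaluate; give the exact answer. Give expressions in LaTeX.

Σ = 1371248

r(k) = 3*(-12*k**2 - 50*k - 57)/(12*k**2 + 26*k + 19) after simplifying.
Factor: A=-3; B=1; C=k**2 + 13*k/6 + 19/12.
Need (-3)·f(k+1) − (1)·f(k) = k**2 + 13*k/6 + 19/12.
Bound: deg f ≤ 2.
Match coefficients ⇒ f(k) = -(3*k**2 + 2*k + 1)/12.
Then R = B(k−1)f/C = -(3*k**2 + 2*k + 1)/(12*k**2 + 26*k + 19), so s_k = R(k)·t_k = (-3)**k*(3*k**2 + 2*k + 1).
Check: Δs_k = (-3)**k*(-12*k**2 - 26*k - 19). ✓
Sum = s_(8) − s_(0); s_(8) = 1371249, s_(0) = 1 ⇒ 1371248.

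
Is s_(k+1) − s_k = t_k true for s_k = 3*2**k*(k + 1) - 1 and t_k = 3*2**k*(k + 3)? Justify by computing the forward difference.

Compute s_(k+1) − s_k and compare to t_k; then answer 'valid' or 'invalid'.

valid; difference matches t_k

s_(k+1) = 6*2**k*(k + 2) - 1
s_(k+1) − s_k = 3*2**k*(k + 3)
(s_(k+1) − s_k) − t_k = 0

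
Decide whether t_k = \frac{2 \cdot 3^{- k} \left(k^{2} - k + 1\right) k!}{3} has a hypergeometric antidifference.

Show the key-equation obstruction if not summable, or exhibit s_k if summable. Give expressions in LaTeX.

Yes. s_k = 2 \cdot 3^{- k} k k!.

t_(k+1)/t_k = -(k + 1)*(k - (k + 1)**2)/(3*k**2 - 3*k + 3).
Normal form (A,B,C) = (k/3 + 1/3, 1, k**2 - k + 1).
f must satisfy (k/3 + 1/3)·f(k+1) − (1)·f(k) = k**2 - k + 1.
deg f ≤ 1 (via 1,0,2).
Coefficient equations give f(k) = 3*k.
R(k) = B(k−1)·f(k)/C(k) = 3*k/(k**2 - k + 1); s_k = R·t_k = 2*k*factorial(k)/3**k.
Δs = 2*(k**2 - k + 1)*factorial(k)/(3*3**k), as required.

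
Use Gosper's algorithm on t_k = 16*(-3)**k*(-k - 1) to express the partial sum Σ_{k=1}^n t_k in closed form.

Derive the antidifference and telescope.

Step 1: r(k) = 3*(-k - 2)/(k + 1).
Gosper form: A/B · C(k+1)/C(k) with A=-3, B=1, C=k + 1.
Key eq: (-3)·f(k+1) = (1)·f(k) + (k + 1).
Degrees (0,0,1) ⇒ d ≤ 1.
A polynomial solution: f(k) = -(4*k + 1)/16.
Certificate R = B(k−1)f/C = -(4*k + 1)/(16*(k + 1)) gives s_k = (-3)**k*(4*k + 1).
Check: Δs_k = 16*(-3)**k*(-k - 1). ✓
s_(n+1) = (-3)**(n + 1)*(4*n + 5) and s_(1) = -15, so S(n) = -12*(-3)**n*n - 15*(-3)**n + 15.

S(n) = -12*(-3)**n*n - 15*(-3)**n + 15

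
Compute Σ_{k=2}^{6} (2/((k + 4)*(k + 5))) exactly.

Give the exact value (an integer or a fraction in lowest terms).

r(k) = (k + 4)/(k + 6) after simplifying.
Normal form (A,B,C) = (k + 4, k + 6, 1).
Key eq: (k + 4)·f(k+1) = (k + 5)·f(k) + (1).
Degrees (1,1,0) ⇒ d ≤ 1.
Coefficient equations give f(k) = k/4.
Certificate R = B(k−1)f/C = k*(k + 5)/4 gives s_k = k/(2*(k + 4)).
Check: Δs_k = 2/(k**2 + 9*k + 20). ✓
Evaluate s at k=7 and k=2: 7/22 and 1/6; difference 5/33.

Σ = 5/33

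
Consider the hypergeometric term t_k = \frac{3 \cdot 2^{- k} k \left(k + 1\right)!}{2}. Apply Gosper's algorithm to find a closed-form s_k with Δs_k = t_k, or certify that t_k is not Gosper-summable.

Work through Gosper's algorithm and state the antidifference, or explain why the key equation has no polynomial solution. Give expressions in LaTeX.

s_k = 3 \cdot 2^{- k} \left(k + 1\right)!

r(k) = (k + 1)*(k + 2)/(2*k) after simplifying.
Normal form (A,B,C) = (k/2 + 1, 1, k).
f must satisfy (k/2 + 1)·f(k+1) − (1)·f(k) = k.
Degrees (1,0,1) ⇒ d ≤ 0.
Solving with deg f ≤ 0: f(k) = 2.
R(k) = B(k−1)·f(k)/C(k) = 2/k; s_k = R·t_k = 3*factorial(k + 1)/2**k.
s_(k+1) − s_k = 3*k*factorial(k + 1)/(2*2**k) = t_k.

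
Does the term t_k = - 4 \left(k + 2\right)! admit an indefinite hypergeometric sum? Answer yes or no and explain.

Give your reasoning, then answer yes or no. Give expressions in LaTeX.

No — t_k has no hypergeometric antidifference.

r(k) = k + 3 after simplifying.
Normal form (A,B,C) = (k + 3, 1, 1).
Solve (k + 3)·f(k+1) − (1)·f(k) = 1.
Bound: deg f ≤ -1.
deg f ≤ -1 is impossible — no certificate.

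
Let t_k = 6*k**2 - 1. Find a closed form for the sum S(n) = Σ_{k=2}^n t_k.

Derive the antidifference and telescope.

Compute t_(k+1)/t_k: get (6*(k + 1)**2 - 1)/(6*k**2 - 1).
A = 1, B = 1, C = k**2 - 1/6.
Key eq: (1)·f(k+1) = (1)·f(k) + (k**2 - 1/6).
deg f ≤ 3 (via 0,0,2).
A polynomial solution: f(k) = k**2*(2*k - 3)/6.
Get s_k = R·t_k = k**2*(2*k - 3) with R(k) = B(k−1)f(k)/C(k) = k**2*(2*k - 3)/(6*k**2 - 1).
Δs = 6*k**2 - 1, as required.
Σ_(k=2)^n t_k = s_(n+1) − s_(2) = (2*n**3 + 3*n**2 - 1) − (4), i.e. 2*n**3 + 3*n**2 - 5.

S(n) = 2*n**3 + 3*n**2 - 5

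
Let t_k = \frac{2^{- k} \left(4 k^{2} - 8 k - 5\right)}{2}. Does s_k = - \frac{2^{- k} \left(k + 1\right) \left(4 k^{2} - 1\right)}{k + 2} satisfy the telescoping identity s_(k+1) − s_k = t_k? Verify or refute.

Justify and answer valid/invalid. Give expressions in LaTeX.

s_(k+1) = -(k + 2)*(4*(k + 1)**2 - 1)/(2*2**k*(k + 3))
s_(k+1) − s_k = (4*k**4 + 8*k**3 - 29*k**2 - 52*k - 18)/(2*2**k*(k**2 + 5*k + 6))
(s_(k+1) − s_k) − t_k = (-4*k**3 - 8*k**2 + 21*k + 12)/(2*2**k*(k**2 + 5*k + 6))

Invalid: residual \frac{2^{- k} \left(- 4 k^{3} - 8 k^{2} + 21 k + 12\right)}{2 \left(k^{2} + 5 k + 6\right)} ≠ 0.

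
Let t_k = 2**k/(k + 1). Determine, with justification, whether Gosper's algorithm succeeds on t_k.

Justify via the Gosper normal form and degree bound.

No — key equation has no polynomial f.

r(k) = 2*(k + 1)/(k + 2) after simplifying.
Factor: A=2*k + 2; B=k + 2; C=1.
Key eq: (2*k + 2)·f(k+1) = (k + 1)·f(k) + (1).
From deg A=1, deg B=1, deg C=0: d=-1.
Negative degree bound (-1): no f exists, t_k not Gosper-summable.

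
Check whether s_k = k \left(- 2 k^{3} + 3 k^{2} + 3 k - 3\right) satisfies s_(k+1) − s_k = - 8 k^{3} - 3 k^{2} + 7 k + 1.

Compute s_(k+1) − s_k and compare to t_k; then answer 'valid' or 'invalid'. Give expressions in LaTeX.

s_(k+1) = -2*k**4 - 5*k**3 + 4*k + 1
s_(k+1) − s_k = -8*k**3 - 3*k**2 + 7*k + 1
(s_(k+1) − s_k) − t_k = 0

Valid — Δs_k = t_k.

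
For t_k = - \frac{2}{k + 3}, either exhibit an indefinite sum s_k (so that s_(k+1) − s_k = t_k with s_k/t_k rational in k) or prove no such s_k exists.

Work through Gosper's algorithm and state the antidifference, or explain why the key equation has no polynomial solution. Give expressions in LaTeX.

not Gosper-summable; s_k does not exist

The ratio is (k + 3)/(k + 4).
Normal form (A,B,C) = (k + 3, k + 4, 1).
Need (k + 3)·f(k+1) − (k + 3)·f(k) = 1.
Bound: deg f ≤ 0.
Write f(k) = c0. Then LHS − RHS = -1, requiring -1 = 0: contradictory. No certificate.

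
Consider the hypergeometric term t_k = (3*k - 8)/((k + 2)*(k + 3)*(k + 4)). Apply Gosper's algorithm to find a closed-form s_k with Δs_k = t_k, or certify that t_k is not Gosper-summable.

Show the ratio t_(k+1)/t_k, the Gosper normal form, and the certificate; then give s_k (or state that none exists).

s_k = k*(-k - 23)/(6*(k + 2)*(k + 3))

Compute t_(k+1)/t_k: get (k + 2)*(3*k - 5)/((k + 5)*(3*k - 8)).
Take A(k)=k + 2, B(k)=k + 5, C(k)=k - 8/3.
f must satisfy (k + 2)·f(k+1) − (k + 4)·f(k) = k - 8/3.
Bound: deg f ≤ 2.
Solve for f: f(k) = -k*(k + 23)/18 (degree 2 ≤ 2).
So s_k = (B(k−1)f/C)·t_k = (-k*(k + 4)*(k + 23)/(6*(3*k - 8)))·t_k = k*(-k - 23)/(6*(k + 2)*(k + 3)).
Verify: (3*k - 8)/(k**3 + 9*k**2 + 26*k + 24) matches t_k.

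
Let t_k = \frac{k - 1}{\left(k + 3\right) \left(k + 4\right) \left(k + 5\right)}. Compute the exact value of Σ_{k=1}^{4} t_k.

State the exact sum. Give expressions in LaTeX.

Step 1: r(k) = k*(k + 3)/((k - 1)*(k + 6)).
Take A(k)=k + 3, B(k)=k + 6, C(k)=k - 1.
Set up (k + 3)·f(k+1) − (k + 5)·f(k) − (k - 1) = 0.
deg f ≤ 2 (via 1,1,1).
Solve for f: f(k) = k*(k - 5)/12 (degree 2 ≤ 2).
Then R = B(k−1)f/C = k*(k - 5)*(k + 5)/(12*(k - 1)), so s_k = R(k)·t_k = k*(k - 5)/(12*(k + 3)*(k + 4)).
Verify: (k - 1)/(k**3 + 12*k**2 + 47*k + 60) matches t_k.
Evaluate s at k=5 and k=1: 0 and -1/60; difference 1/60.

Σ = 1/60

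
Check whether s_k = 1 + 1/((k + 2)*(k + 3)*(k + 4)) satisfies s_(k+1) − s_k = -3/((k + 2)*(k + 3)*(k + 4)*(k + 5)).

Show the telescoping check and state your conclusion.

s_(k+1) = 1 + 1/((k + 3)*(k + 4)*(k + 5))
s_(k+1) − s_k = -3/((k + 2)*(k + 3)*(k + 4)*(k + 5))
(s_(k+1) − s_k) − t_k = 0

Valid — Δs_k = t_k.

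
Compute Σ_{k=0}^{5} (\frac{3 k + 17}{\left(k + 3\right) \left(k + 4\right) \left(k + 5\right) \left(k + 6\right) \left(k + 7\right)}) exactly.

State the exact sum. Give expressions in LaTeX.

Ratio r(k) = (k + 3)*(3*k + 20)/((k + 8)*(3*k + 17)).
Take A(k)=k + 3, B(k)=k + 8, C(k)=k + 17/3.
Set up (k + 3)·f(k+1) − (k + 7)·f(k) − (k + 17/3) = 0.
From deg A=1, deg B=1, deg C=1: d=4.
Coefficient equations give f(k) = k*(k + 5)*(k**2 + 13*k + 54)/216.
Certificate R = B(k−1)f/C = k*(k + 5)*(k + 7)*(k**2 + 13*k + 54)/(72*(3*k + 17)) gives s_k = k*(k**2 + 13*k + 54)/(72*(k**3 + 13*k**2 + 54*k + 72)).
Check: Δs_k = (3*k + 17)/(k**5 + 25*k**4 + 245*k**3 + 1175*k**2 + 2754*k + 2520). ✓
Evaluate s at k=6 and k=0: 7/540 and 0; difference 7/540.

Σ = 7/540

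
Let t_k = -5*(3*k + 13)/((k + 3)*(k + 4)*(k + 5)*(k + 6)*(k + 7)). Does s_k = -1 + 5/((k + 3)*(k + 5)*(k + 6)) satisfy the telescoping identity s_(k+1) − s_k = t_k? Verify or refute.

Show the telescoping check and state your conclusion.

s_(k+1) = -1 + 5/((k + 4)*(k + 6)*(k + 7))
s_(k+1) − s_k = 5*(-3*k - 13)/(k**5 + 25*k**4 + 245*k**3 + 1175*k**2 + 2754*k + 2520)
(s_(k+1) − s_k) − t_k = 0

valid; difference matches t_k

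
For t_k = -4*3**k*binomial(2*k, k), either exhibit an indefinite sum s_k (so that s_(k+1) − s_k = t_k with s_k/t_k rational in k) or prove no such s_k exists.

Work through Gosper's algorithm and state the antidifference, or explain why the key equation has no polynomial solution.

none — t_k is not Gosper-summable

The ratio is 6*(2*k + 1)/(k + 1).
Take A(k)=12*k + 6, B(k)=k + 1, C(k)=1.
f must satisfy (12*k + 6)·f(k+1) − (k)·f(k) = 1.
deg f ≤ -1 (via 1,1,0).
deg f ≤ -1 is impossible — no certificate.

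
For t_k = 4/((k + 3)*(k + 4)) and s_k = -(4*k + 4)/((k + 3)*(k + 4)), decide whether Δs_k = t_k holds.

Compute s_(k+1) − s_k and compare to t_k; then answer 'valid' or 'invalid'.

s_(k+1) = 4*(-k - 2)/((k + 4)*(k + 5))
s_(k+1) − s_k = 4*(k - 1)/(k**3 + 12*k**2 + 47*k + 60)
(s_(k+1) − s_k) − t_k = -24/(k**3 + 12*k**2 + 47*k + 60)

Invalid: residual -24/(k**3 + 12*k**2 + 47*k + 60) ≠ 0.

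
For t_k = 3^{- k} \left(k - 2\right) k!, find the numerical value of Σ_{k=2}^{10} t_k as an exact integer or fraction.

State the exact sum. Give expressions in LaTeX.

Σ = 492314/729

r(k) = (k**2 - 1)/(3*(k - 2)) after simplifying.
Take A(k)=k/3 + 1/3, B(k)=1, C(k)=k - 2.
Solve (k/3 + 1/3)·f(k+1) − (1)·f(k) = k - 2.
Degrees (1,0,1) ⇒ d ≤ 0.
Coefficient equations give f(k) = 3.
Certificate R = B(k−1)f/C = 3/(k - 2) gives s_k = 3**(1 - k)*factorial(k).
Verify: (k - 2)*factorial(k)/3**k matches t_k.
Σ_(k=2)^(10) t_k = s_(11) − s_(2) = 492800/729 − (2/3) = 492314/729.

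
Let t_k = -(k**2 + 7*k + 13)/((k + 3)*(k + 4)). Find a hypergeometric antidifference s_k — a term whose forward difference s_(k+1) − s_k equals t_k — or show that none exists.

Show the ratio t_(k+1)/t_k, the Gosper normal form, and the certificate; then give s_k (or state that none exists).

s_k = k*(-3*k - 10)/(3*(k + 3))

r(k) = (k + 3)*(7*k + (k + 1)**2 + 20)/((k + 5)*(k**2 + 7*k + 13)) after simplifying.
So A=k + 3 and B=k + 5, with C=k**2 + 7*k + 13.
f must satisfy (k + 3)·f(k+1) − (k + 4)·f(k) = k**2 + 7*k + 13.
deg f ≤ 2 (via 1,1,2).
Match coefficients ⇒ f(k) = k*(3*k + 10)/3.
R(k) = B(k−1)·f(k)/C(k) = k*(k + 4)*(3*k + 10)/(3*(k**2 + 7*k + 13)); s_k = R·t_k = k*(-3*k - 10)/(3*(k + 3)).
Check: Δs_k = (-k**2 - 7*k - 13)/(k**2 + 7*k + 12). ✓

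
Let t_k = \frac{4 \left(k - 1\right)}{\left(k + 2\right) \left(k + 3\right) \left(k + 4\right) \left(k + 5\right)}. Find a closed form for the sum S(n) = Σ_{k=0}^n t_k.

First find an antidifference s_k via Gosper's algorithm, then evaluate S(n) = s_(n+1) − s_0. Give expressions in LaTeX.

t_(k+1)/t_k = k*(k + 2)/((k - 1)*(k + 6)).
Normal form (A,B,C) = (k + 2, k + 6, k - 1).
Solve (k + 2)·f(k+1) − (k + 5)·f(k) = k - 1.
From deg A=1, deg B=1, deg C=1: d=3.
Coefficient equations give f(k) = -k/2.
R(k) = B(k−1)·f(k)/C(k) = -k*(k + 5)/(2*(k - 1)); s_k = R·t_k = -2*k/((k + 2)*(k + 3)*(k + 4)).
Verify: 4*(k - 1)/(k**4 + 14*k**3 + 71*k**2 + 154*k + 120) matches t_k.
Telescope: S(n) = s_(n+1) − s_(0) = 2*(-n - 1)/(n**3 + 12*n**2 + 47*n + 60) − (0) = 2*(-n - 1)/(n**3 + 12*n**2 + 47*n + 60).

S(n) = \frac{2 \left(- n - 1\right)}{n^{3} + 12 n^{2} + 47 n + 60}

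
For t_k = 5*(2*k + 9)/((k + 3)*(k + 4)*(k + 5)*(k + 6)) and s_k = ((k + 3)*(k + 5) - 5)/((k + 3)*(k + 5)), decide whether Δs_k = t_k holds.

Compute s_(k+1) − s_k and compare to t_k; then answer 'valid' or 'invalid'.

Valid — Δs_k = t_k.

s_(k+1) = ((k + 4)*(k + 6) - 5)/((k + 4)*(k + 6))
s_(k+1) − s_k = 5*(2*k + 9)/(k**4 + 18*k**3 + 119*k**2 + 342*k + 360)
(s_(k+1) − s_k) − t_k = 0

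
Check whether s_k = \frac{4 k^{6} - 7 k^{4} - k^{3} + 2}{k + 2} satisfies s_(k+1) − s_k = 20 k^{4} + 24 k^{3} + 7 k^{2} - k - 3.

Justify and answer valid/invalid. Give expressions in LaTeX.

s_(k+1) = (4*(k + 1)**6 - 7*(k + 1)**4 - (k + 1)**3 + 2)/(k + 3)
s_(k+1) − s_k = (20*k**6 + 108*k**5 + 179*k**4 + 120*k**3 + 23*k**2 - 18*k - 10)/(k**2 + 5*k + 6)
(s_(k+1) − s_k) − t_k = (-16*k**5 - 68*k**4 - 58*k**3 - 11*k**2 + 3*k + 8)/(k**2 + 5*k + 6)

Invalid: residual \frac{- 16 k^{5} - 68 k^{4} - 58 k^{3} - 11 k^{2} + 3 k + 8}{k^{2} + 5 k + 6} ≠ 0.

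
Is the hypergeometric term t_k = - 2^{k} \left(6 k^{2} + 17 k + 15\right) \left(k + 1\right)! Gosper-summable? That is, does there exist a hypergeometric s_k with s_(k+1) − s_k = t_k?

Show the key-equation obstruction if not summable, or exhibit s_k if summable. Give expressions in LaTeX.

Yes. s_k = - 2^{k} \left(3 k + 1\right) \left(k + 1\right)!.

r(k) = 2*(6*k**3 + 41*k**2 + 96*k + 76)/(6*k**2 + 17*k + 15) after simplifying.
Factor: A=2*k + 4; B=1; C=k**2 + 17*k/6 + 5/2.
Solve (2*k + 4)·f(k+1) − (1)·f(k) = k**2 + 17*k/6 + 5/2.
From deg A=1, deg B=0, deg C=2: d=1.
Solving with deg f ≤ 1: f(k) = (3*k + 1)/6.
So s_k = (B(k−1)f/C)·t_k = ((3*k + 1)/(6*k**2 + 17*k + 15))·t_k = -2**k*(3*k + 1)*factorial(k + 1).
Check: Δs_k = -2**k*(6*k**2 + 17*k + 15)*factorial(k + 1). ✓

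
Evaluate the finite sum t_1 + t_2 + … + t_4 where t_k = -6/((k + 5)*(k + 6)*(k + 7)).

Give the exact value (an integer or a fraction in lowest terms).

Σ = -17/385

t_(k+1)/t_k = (k + 5)/(k + 8).
Normal form (A,B,C) = (k + 5, k + 8, 1).
Key eq: (k + 5)·f(k+1) = (k + 7)·f(k) + (1).
d = 2 from the (1,1,0) case.
Solving with deg f ≤ 2: f(k) = k*(k + 11)/60.
So s_k = (B(k−1)f/C)·t_k = (k*(k + 7)*(k + 11)/60)·t_k = k*(-k - 11)/(10*(k + 5)*(k + 6)).
Verify: -6/(k**3 + 18*k**2 + 107*k + 210) matches t_k.
Telescoping: Σ = s_(5) − s_(1) = -4/55 − (-1/35) = -17/385.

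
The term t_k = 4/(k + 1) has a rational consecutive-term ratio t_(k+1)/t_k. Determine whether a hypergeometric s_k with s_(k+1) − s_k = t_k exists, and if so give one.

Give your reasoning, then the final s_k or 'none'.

r(k) = (k + 1)/(k + 2) after simplifying.
So A=k + 1 and B=k + 2, with C=1.
Solve (k + 1)·f(k+1) − (k + 1)·f(k) = 1.
Degrees (1,1,0) ⇒ d ≤ 0.
f = c0 ⇒ A·f(k+1) − B(k−1)·f(k) − C = -1. The system {-1 = 0} is inconsistent; no antidifference.

none (Gosper's algorithm certifies no s_k)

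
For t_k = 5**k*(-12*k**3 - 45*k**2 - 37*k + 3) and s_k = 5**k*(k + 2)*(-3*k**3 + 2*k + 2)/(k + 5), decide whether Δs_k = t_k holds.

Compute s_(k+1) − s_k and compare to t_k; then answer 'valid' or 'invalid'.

s_(k+1) = 5**(k + 1)*(k + 3)*(2*k - 3*(k + 1)**3 + 4)/(k + 6)
s_(k+1) − s_k = 5**k*(-12*k**5 - 141*k**4 - 586*k**3 - 968*k**2 - 525*k + 51)/(k**2 + 11*k + 30)
(s_(k+1) − s_k) − t_k = 5**k*(36*k**4 + 306*k**3 + 786*k**2 + 552*k - 39)/(k**2 + 11*k + 30)

Invalid: residual 5**k*(36*k**4 + 306*k**3 + 786*k**2 + 552*k - 39)/(k**2 + 11*k + 30) ≠ 0.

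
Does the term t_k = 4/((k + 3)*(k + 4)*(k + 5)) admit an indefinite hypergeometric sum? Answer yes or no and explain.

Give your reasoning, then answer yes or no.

Yes. s_k = k*(k + 7)/(6*(k + 3)*(k + 4)).

Step 1: r(k) = (k + 3)/(k + 6).
A = k + 3, B = k + 6, C = 1.
Set up (k + 3)·f(k+1) − (k + 5)·f(k) − (1) = 0.
Degrees (1,1,0) ⇒ d ≤ 2.
Solve for f: f(k) = k*(k + 7)/24 (degree 2 ≤ 2).
Get s_k = R·t_k = k*(k + 7)/(6*(k + 3)*(k + 4)) with R(k) = B(k−1)f(k)/C(k) = k*(k + 5)*(k + 7)/24.
Verify: 4/(k**3 + 12*k**2 + 47*k + 60) matches t_k.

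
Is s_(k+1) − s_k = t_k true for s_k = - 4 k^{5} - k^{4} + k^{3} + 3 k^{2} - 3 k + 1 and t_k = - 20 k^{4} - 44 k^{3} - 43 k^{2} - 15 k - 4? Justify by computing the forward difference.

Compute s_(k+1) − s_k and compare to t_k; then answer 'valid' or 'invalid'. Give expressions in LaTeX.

s_(k+1) = -4*k**5 - 21*k**4 - 43*k**3 - 40*k**2 - 18*k - 3
s_(k+1) − s_k = -20*k**4 - 44*k**3 - 43*k**2 - 15*k - 4
(s_(k+1) − s_k) − t_k = 0

Valid: the claim telescopes to t_k.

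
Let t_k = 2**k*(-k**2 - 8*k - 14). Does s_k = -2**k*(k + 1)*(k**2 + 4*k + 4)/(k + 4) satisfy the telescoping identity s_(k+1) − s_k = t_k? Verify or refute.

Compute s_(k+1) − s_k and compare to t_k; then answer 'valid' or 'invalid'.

s_(k+1) = -2**(k + 1)*(k + 2)*(4*k + (k + 1)**2 + 8)/(k + 5)
s_(k+1) − s_k = 2**k*(-k**4 - 14*k**3 - 73*k**2 - 160*k - 124)/(k**2 + 9*k + 20)
(s_(k+1) − s_k) − t_k = 3*2**k*(k**3 + 11*k**2 + 42*k + 52)/(k**2 + 9*k + 20)

Invalid: residual 3*2**k*(k**3 + 11*k**2 + 42*k + 52)/(k**2 + 9*k + 20) ≠ 0.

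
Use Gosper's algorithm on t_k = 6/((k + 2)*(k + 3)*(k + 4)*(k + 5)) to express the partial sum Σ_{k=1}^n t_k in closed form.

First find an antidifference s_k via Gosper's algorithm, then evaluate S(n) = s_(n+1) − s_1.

r(k) = (k + 2)/(k + 6) after simplifying.
Factor: A=k + 2; B=k + 6; C=1.
Set up (k + 2)·f(k+1) − (k + 5)·f(k) − (1) = 0.
Degrees (1,1,0) ⇒ d ≤ 3.
A polynomial solution: f(k) = k*(k**2 + 9*k + 26)/72.
Then R = B(k−1)f/C = k*(k + 5)*(k**2 + 9*k + 26)/72, so s_k = R(k)·t_k = k*(k**2 + 9*k + 26)/(12*(k + 2)*(k + 3)*(k + 4)).
Check: Δs_k = 6/(k**4 + 14*k**3 + 71*k**2 + 154*k + 120). ✓
Σ_(k=1)^n t_k = s_(n+1) − s_(1) = ((n**3 + 12*n**2 + 47*n + 36)/(12*(n**3 + 12*n**2 + 47*n + 60))) − (1/20), i.e. n*(n**2 + 12*n + 47)/(30*(n**3 + 12*n**2 + 47*n + 60)).

S(n) = n*(n**2 + 12*n + 47)/(30*(n**3 + 12*n**2 + 47*n + 60))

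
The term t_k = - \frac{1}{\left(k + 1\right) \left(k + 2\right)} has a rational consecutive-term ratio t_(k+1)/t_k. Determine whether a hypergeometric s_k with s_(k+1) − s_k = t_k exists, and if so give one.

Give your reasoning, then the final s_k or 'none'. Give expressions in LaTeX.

s_k = - \frac{k}{k + 1}

Step 1: r(k) = (k + 1)/(k + 3).
Normal form (A,B,C) = (k + 1, k + 3, 1).
Key eq: (k + 1)·f(k+1) = (k + 2)·f(k) + (1).
From deg A=1, deg B=1, deg C=0: d=1.
Solving with deg f ≤ 1: f(k) = k.
R(k) = B(k−1)·f(k)/C(k) = k*(k + 2); s_k = R·t_k = -k/(k + 1).
Verify: -1/(k**2 + 3*k + 2) matches t_k.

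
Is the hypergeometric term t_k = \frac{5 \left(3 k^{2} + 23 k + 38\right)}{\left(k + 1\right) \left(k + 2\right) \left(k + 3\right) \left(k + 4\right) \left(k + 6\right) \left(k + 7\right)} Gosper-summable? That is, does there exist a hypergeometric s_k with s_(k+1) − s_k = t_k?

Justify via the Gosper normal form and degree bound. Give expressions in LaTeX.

Yes. s_k = \frac{5 k \left(k^{2} + 10 k + 27\right)}{18 \left(k^{3} + 10 k^{2} + 27 k + 18\right)}.

Ratio r(k) = (k + 1)*(k + 6)*(23*k + 3*(k + 1)**2 + 61)/((k + 5)*(k + 8)*(3*k**2 + 23*k + 38)).
So A=k + 1 and B=k + 8, with C=k**3 + 38*k**2/3 + 51*k + 190/3.
f must satisfy (k + 1)·f(k+1) − (k + 7)·f(k) = k**3 + 38*k**2/3 + 51*k + 190/3.
Bound: deg f ≤ 6.
Solve for f: f(k) = k*(k + 2)*(k + 4)*(k + 5)*(k**2 + 10*k + 27)/54 (degree 6 ≤ 6).
R(k) = B(k−1)·f(k)/C(k) = k*(k + 2)*(k + 4)*(k + 7)*(k**2 + 10*k + 27)/(18*(3*k**2 + 23*k + 38)); s_k = R·t_k = 5*k*(k**2 + 10*k + 27)/(18*(k**3 + 10*k**2 + 27*k + 18)).
Δs = 5*(3*k**2 + 23*k + 38)/(k**6 + 23*k**5 + 207*k**4 + 925*k**3 + 2144*k**2 + 2412*k + 1008), as required.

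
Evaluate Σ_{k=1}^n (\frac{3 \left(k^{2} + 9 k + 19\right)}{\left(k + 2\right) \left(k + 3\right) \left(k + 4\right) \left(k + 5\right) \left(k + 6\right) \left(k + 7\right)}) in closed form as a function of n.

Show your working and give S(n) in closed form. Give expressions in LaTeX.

The ratio is (k + 2)*(9*k + (k + 1)**2 + 28)/((k + 8)*(k**2 + 9*k + 19)).
Take A(k)=k + 2, B(k)=k + 8, C(k)=k**2 + 9*k + 19.
f must satisfy (k + 2)·f(k+1) − (k + 7)·f(k) = k**2 + 9*k + 19.
deg f ≤ 5 (via 1,1,2).
A polynomial solution: f(k) = k*(k + 3)*(k + 5)*(k**2 + 12*k + 44)/144.
R(k) = B(k−1)·f(k)/C(k) = k*(k + 3)*(k + 5)*(k + 7)*(k**2 + 12*k + 44)/(144*(k**2 + 9*k + 19)); s_k = R·t_k = k*(k**2 + 12*k + 44)/(48*(k**3 + 12*k**2 + 44*k + 48)).
Check: Δs_k = 3*(k**2 + 9*k + 19)/(k**6 + 27*k**5 + 295*k**4 + 1665*k**3 + 5104*k**2 + 8028*k + 5040). ✓
Telescope: S(n) = s_(n+1) − s_(1) = (n**3 + 15*n**2 + 71*n + 57)/(48*(n**3 + 15*n**2 + 71*n + 105)) − (19/1680) = n*(n**2 + 15*n + 71)/(105*(n**3 + 15*n**2 + 71*n + 105)).

S(n) = \frac{n \left(n^{2} + 15 n + 71\right)}{105 \left(n^{3} + 15 n^{2} + 71 n + 105\right)}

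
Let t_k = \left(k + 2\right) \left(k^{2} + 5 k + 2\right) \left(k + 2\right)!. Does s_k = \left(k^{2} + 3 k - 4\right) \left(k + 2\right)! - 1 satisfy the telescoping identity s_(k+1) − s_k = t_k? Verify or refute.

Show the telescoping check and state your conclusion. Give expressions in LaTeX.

valid; difference matches t_k

s_(k+1) = (3*k + (k + 1)**2 - 1)*factorial(k + 3) - 1
s_(k+1) − s_k = (k + 2)*(k**2 + 5*k + 2)*factorial(k + 2)
(s_(k+1) − s_k) − t_k = 0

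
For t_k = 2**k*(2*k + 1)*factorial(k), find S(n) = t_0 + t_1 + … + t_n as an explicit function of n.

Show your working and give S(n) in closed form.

S(n) = 2*2**n*factorial(n + 1) - 1

Compute t_(k+1)/t_k: get 2*(k + 1)*(2*k + 3)/(2*k + 1).
Gosper form: A/B · C(k+1)/C(k) with A=2*k + 2, B=1, C=k + 1/2.
f must satisfy (2*k + 2)·f(k+1) − (1)·f(k) = k + 1/2.
deg f ≤ 0 (via 1,0,1).
Solve for f: f(k) = 1/2 (degree 0 ≤ 0).
So s_k = (B(k−1)f/C)·t_k = (1/(2*k + 1))·t_k = 2**k*factorial(k).
Check: Δs_k = 2**k*(2*k + 1)*factorial(k). ✓
Evaluate: s_(n+1) = 2**(n + 1)*factorial(n + 1); subtract s_(0) = 1 ⇒ S(n) = 2*2**n*factorial(n + 1) - 1.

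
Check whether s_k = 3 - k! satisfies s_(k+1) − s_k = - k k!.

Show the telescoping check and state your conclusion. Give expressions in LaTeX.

s_(k+1) = -k*factorial(k) - factorial(k) + 3
s_(k+1) − s_k = -k*factorial(k)
(s_(k+1) − s_k) − t_k = 0

Valid — Δs_k = t_k.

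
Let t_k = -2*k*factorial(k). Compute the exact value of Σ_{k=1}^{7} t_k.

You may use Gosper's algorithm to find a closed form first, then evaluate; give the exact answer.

Compute t_(k+1)/t_k: get (k + 1)**2/k.
Factor: A=k + 1; B=1; C=k.
Need (k + 1)·f(k+1) − (1)·f(k) = k.
Degrees (1,0,1) ⇒ d ≤ 0.
Match coefficients ⇒ f(k) = 1.
R(k) = B(k−1)·f(k)/C(k) = 1/k; s_k = R·t_k = -2*factorial(k).
Check: Δs_k = -2*k*factorial(k). ✓
Evaluate s at k=8 and k=1: -80640 and -2; difference -80638.

Σ = -80638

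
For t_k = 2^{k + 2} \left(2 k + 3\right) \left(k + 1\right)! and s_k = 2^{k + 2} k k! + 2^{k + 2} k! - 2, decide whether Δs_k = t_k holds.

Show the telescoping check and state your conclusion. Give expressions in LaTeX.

s_(k+1) = 8*2**k*k**2*factorial(k) + 24*2**k*k*factorial(k) + 16*2**k*factorial(k) - 2
s_(k+1) − s_k = 2**(k + 2)*(2*k + 3)*factorial(k + 1)
(s_(k+1) − s_k) − t_k = 0

valid; difference matches t_k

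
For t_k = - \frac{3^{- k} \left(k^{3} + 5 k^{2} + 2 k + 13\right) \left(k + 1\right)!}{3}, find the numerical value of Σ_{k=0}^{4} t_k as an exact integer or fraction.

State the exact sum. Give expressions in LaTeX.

Ratio r(k) = (k**4 + 10*k**3 + 31*k**2 + 51*k + 42)/(3*(k**3 + 5*k**2 + 2*k + 13)).
Factor: A=k/3 + 2/3; B=1; C=k**3 + 5*k**2 + 2*k + 13.
Solve (k/3 + 2/3)·f(k+1) − (1)·f(k) = k**3 + 5*k**2 + 2*k + 13.
d = 2 from the (1,0,3) case.
Match coefficients ⇒ f(k) = 3*(k**2 + 4*k - 3).
Get s_k = R·t_k = -(k**2 + 4*k - 3)*factorial(k + 1)/3**k with R(k) = B(k−1)f(k)/C(k) = 3*(k**2 + 4*k - 3)/(k**3 + 5*k**2 + 2*k + 13).
Verify: -(k**3 + 5*k**2 + 2*k + 13)*factorial(k + 1)/(3*3**k) matches t_k.
Evaluate s at k=5 and k=0: -1120/9 and 3; difference -1147/9.

Σ = -1147/9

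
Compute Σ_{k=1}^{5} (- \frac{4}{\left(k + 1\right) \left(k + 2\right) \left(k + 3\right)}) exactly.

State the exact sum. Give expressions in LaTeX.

Σ = -25/84

r(k) = (k + 1)/(k + 4) after simplifying.
Factor: A=k + 1; B=k + 4; C=1.
Key eq: (k + 1)·f(k+1) = (k + 3)·f(k) + (1).
Degrees (1,1,0) ⇒ d ≤ 2.
A polynomial solution: f(k) = k*(k + 3)/4.
R(k) = B(k−1)·f(k)/C(k) = k*(k + 3)**2/4; s_k = R·t_k = k*(-k - 3)/((k + 1)*(k + 2)).
Check: Δs_k = -4/(k**3 + 6*k**2 + 11*k + 6). ✓
Telescoping: Σ = s_(6) − s_(1) = -27/28 − (-2/3) = -25/84.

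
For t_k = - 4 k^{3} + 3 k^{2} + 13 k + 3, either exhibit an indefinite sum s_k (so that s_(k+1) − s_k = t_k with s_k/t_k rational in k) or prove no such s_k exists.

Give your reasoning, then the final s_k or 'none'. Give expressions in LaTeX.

s_k = k \left(- k^{3} + 3 k^{2} + 4 k - 3\right)

Compute t_(k+1)/t_k: get (4*k**3 + 9*k**2 - 7*k - 15)/(4*k**3 - 3*k**2 - 13*k - 3).
So A=1 and B=1, with C=k**3 - 3*k**2/4 - 13*k/4 - 3/4.
Key eq: (1)·f(k+1) = (1)·f(k) + (k**3 - 3*k**2/4 - 13*k/4 - 3/4).
d = 4 from the (0,0,3) case.
Solve for f: f(k) = k*(k**3 - 3*k**2 - 4*k + 3)/4 (degree 4 ≤ 4).
So s_k = (B(k−1)f/C)·t_k = (k*(k**3 - 3*k**2 - 4*k + 3)/((4*k + 1)*(k**2 - k - 3)))·t_k = k*(-k**3 + 3*k**2 + 4*k - 3).
Check: Δs_k = -4*k**3 + 3*k**2 + 13*k + 3. ✓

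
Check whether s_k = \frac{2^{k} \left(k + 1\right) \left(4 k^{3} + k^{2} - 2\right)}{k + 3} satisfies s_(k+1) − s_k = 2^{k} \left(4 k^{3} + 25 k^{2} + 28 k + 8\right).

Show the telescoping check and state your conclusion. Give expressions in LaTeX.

s_(k+1) = 2**(k + 1)*(k + 2)*(4*(k + 1)**3 + (k + 1)**2 - 2)/(k + 4)
s_(k+1) − s_k = 2**k*(4*k**5 + 45*k**4 + 185*k**3 + 300*k**2 + 208*k + 44)/(k**2 + 7*k + 12)
(s_(k+1) − s_k) − t_k = 2**(k + 1)*(-4*k**4 - 33*k**3 - 102*k**2 - 92*k - 26)/(k**2 + 7*k + 12)

Invalid: residual \frac{2^{k + 1} \left(- 4 k^{4} - 33 k^{3} - 102 k^{2} - 92 k - 26\right)}{k^{2} + 7 k + 12} ≠ 0.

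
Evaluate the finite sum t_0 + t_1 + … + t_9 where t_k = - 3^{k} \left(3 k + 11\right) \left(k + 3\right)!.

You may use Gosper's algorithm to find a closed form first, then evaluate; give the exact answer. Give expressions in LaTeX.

Σ = -367699351219194

Step 1: r(k) = 3*(k + 4)*(3*k + 14)/(3*k + 11).
Factor: A=3*k + 12; B=1; C=k + 11/3.
Key eq: (3*k + 12)·f(k+1) = (1)·f(k) + (k + 11/3).
From deg A=1, deg B=0, deg C=1: d=0.
Solve for f: f(k) = 1/3 (degree 0 ≤ 0).
R(k) = B(k−1)·f(k)/C(k) = 1/(3*k + 11); s_k = R·t_k = -3**k*factorial(k + 3).
Check: Δs_k = -3**k*(3*k + 11)*factorial(k + 3). ✓
Σ_(k=0)^(9) t_k = s_(10) − s_(0) = -367699351219200 − (-6) = -367699351219194.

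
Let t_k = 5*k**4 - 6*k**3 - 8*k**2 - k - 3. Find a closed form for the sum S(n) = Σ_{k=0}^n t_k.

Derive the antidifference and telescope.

S(n) = n**5 + n**4 - 4*n**3 - 6*n**2 - 5*n - 3

The ratio is (5*k**4 + 14*k**3 + 4*k**2 - 15*k - 13)/(5*k**4 - 6*k**3 - 8*k**2 - k - 3).
Take A(k)=1, B(k)=1, C(k)=k**4 - 6*k**3/5 - 8*k**2/5 - k/5 - 3/5.
Need (1)·f(k+1) − (1)·f(k) = k**4 - 6*k**3/5 - 8*k**2/5 - k/5 - 3/5.
deg f ≤ 5 (via 0,0,4).
A polynomial solution: f(k) = k*(k**4 - 4*k**3 + 2*k**2 + 2*k - 4)/5.
Certificate R = B(k−1)f/C = k*(k**4 - 4*k**3 + 2*k**2 + 2*k - 4)/(5*k**4 - 6*k**3 - 8*k**2 - k - 3) gives s_k = k*(k**4 - 4*k**3 + 2*k**2 + 2*k - 4).
Verify: 5*k**4 - 6*k**3 - 8*k**2 - k - 3 matches t_k.
Telescope: S(n) = s_(n+1) − s_(0) = n**5 + n**4 - 4*n**3 - 6*n**2 - 5*n - 3 − (0) = n**5 + n**4 - 4*n**3 - 6*n**2 - 5*n - 3.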